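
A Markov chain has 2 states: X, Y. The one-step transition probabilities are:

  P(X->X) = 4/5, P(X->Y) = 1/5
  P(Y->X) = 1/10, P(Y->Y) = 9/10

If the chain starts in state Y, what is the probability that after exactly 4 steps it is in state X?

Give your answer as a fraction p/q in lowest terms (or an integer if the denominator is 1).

Answer: 2533/10000

Derivation:
Computing P^4 by repeated multiplication:
P^1 =
  X: [4/5, 1/5]
  Y: [1/10, 9/10]
P^2 =
  X: [33/50, 17/50]
  Y: [17/100, 83/100]
P^3 =
  X: [281/500, 219/500]
  Y: [219/1000, 781/1000]
P^4 =
  X: [2467/5000, 2533/5000]
  Y: [2533/10000, 7467/10000]

(P^4)[Y -> X] = 2533/10000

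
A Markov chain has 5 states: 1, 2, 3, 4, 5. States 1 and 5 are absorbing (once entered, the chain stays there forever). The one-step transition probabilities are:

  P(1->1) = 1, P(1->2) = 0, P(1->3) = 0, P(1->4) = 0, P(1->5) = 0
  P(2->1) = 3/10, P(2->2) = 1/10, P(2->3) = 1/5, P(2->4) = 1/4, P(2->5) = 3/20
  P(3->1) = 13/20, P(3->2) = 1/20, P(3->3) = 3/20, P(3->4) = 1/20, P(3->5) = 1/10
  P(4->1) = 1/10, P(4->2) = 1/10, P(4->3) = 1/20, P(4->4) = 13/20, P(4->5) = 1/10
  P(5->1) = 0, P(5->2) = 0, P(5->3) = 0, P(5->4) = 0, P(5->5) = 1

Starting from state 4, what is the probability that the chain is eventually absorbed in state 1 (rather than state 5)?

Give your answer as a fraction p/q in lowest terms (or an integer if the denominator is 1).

Answer: 1152/1913

Derivation:
Let a_i = P(absorbed in 1 | start in state i).
Boundary conditions: a_1 = 1, a_5 = 0.
For each transient state i, a_i = sum_j P(i->j) * a_j:
  a_2 = 3/10*a_1 + 1/10*a_2 + 1/5*a_3 + 1/4*a_4 + 3/20*a_5
  a_3 = 13/20*a_1 + 1/20*a_2 + 3/20*a_3 + 1/20*a_4 + 1/10*a_5
  a_4 = 1/10*a_1 + 1/10*a_2 + 1/20*a_3 + 13/20*a_4 + 1/10*a_5

Substituting a_1 = 1 and a_5 = 0, rearrange to (I - Q) a = r where r[i] = P(i -> 1):
  [9/10, -1/5, -1/4] . (a_2, a_3, a_4) = 3/10
  [-1/20, 17/20, -1/20] . (a_2, a_3, a_4) = 13/20
  [-1/10, -1/20, 7/20] . (a_2, a_3, a_4) = 1/10

Solving yields:
  a_2 = 1315/1913
  a_3 = 1608/1913
  a_4 = 1152/1913

Starting state is 4, so the absorption probability is a_4 = 1152/1913.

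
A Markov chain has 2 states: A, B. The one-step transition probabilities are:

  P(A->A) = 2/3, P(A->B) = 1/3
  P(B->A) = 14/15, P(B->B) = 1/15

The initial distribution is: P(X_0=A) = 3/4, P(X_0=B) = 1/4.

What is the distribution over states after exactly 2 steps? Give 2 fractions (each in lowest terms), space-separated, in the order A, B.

Propagating the distribution step by step (d_{t+1} = d_t * P):
d_0 = (A=3/4, B=1/4)
  d_1[A] = 3/4*2/3 + 1/4*14/15 = 11/15
  d_1[B] = 3/4*1/3 + 1/4*1/15 = 4/15
d_1 = (A=11/15, B=4/15)
  d_2[A] = 11/15*2/3 + 4/15*14/15 = 166/225
  d_2[B] = 11/15*1/3 + 4/15*1/15 = 59/225
d_2 = (A=166/225, B=59/225)

Answer: 166/225 59/225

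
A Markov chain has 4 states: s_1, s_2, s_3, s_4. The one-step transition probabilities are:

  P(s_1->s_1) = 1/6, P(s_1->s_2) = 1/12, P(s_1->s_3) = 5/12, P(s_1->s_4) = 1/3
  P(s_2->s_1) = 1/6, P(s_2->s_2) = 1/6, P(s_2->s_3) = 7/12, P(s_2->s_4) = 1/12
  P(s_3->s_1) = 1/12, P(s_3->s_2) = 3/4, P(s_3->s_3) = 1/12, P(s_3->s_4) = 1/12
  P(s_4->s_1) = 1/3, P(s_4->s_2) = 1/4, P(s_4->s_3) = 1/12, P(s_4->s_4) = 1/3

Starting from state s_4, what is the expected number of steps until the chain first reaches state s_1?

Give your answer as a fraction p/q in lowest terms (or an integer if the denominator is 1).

Answer: 480/101

Derivation:
Let h_i = expected steps to first reach s_1 from state i.
Boundary: h_s_1 = 0.
First-step equations for the other states:
  h_s_2 = 1 + 1/6*h_s_1 + 1/6*h_s_2 + 7/12*h_s_3 + 1/12*h_s_4
  h_s_3 = 1 + 1/12*h_s_1 + 3/4*h_s_2 + 1/12*h_s_3 + 1/12*h_s_4
  h_s_4 = 1 + 1/3*h_s_1 + 1/4*h_s_2 + 1/12*h_s_3 + 1/3*h_s_4

Substituting h_s_1 = 0 and rearranging gives the linear system (I - Q) h = 1:
  [5/6, -7/12, -1/12] . (h_s_2, h_s_3, h_s_4) = 1
  [-3/4, 11/12, -1/12] . (h_s_2, h_s_3, h_s_4) = 1
  [-1/4, -1/12, 2/3] . (h_s_2, h_s_3, h_s_4) = 1

Solving yields:
  h_s_2 = 648/101
  h_s_3 = 684/101
  h_s_4 = 480/101

Starting state is s_4, so the expected hitting time is h_s_4 = 480/101.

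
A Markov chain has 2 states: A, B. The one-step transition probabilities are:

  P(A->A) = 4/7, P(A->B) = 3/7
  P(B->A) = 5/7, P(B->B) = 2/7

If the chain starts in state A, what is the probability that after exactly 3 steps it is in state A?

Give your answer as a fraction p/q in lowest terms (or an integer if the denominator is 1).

Computing P^3 by repeated multiplication:
P^1 =
  A: [4/7, 3/7]
  B: [5/7, 2/7]
P^2 =
  A: [31/49, 18/49]
  B: [30/49, 19/49]
P^3 =
  A: [214/343, 129/343]
  B: [215/343, 128/343]

(P^3)[A -> A] = 214/343

Answer: 214/343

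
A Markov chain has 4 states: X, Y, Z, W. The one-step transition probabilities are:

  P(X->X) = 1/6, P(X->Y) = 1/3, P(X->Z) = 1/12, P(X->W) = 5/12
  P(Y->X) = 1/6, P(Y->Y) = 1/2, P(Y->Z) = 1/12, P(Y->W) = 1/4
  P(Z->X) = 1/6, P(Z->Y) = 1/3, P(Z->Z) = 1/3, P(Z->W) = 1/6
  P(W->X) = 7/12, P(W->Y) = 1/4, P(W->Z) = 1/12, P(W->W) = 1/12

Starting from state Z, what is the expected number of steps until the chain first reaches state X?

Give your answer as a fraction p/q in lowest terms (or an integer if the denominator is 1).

Let h_i = expected steps to first reach X from state i.
Boundary: h_X = 0.
First-step equations for the other states:
  h_Y = 1 + 1/6*h_X + 1/2*h_Y + 1/12*h_Z + 1/4*h_W
  h_Z = 1 + 1/6*h_X + 1/3*h_Y + 1/3*h_Z + 1/6*h_W
  h_W = 1 + 7/12*h_X + 1/4*h_Y + 1/12*h_Z + 1/12*h_W

Substituting h_X = 0 and rearranging gives the linear system (I - Q) h = 1:
  [1/2, -1/12, -1/4] . (h_Y, h_Z, h_W) = 1
  [-1/3, 2/3, -1/6] . (h_Y, h_Z, h_W) = 1
  [-1/4, -1/12, 11/12] . (h_Y, h_Z, h_W) = 1

Solving yields:
  h_Y = 756/191
  h_Z = 786/191
  h_W = 486/191

Starting state is Z, so the expected hitting time is h_Z = 786/191.

Answer: 786/191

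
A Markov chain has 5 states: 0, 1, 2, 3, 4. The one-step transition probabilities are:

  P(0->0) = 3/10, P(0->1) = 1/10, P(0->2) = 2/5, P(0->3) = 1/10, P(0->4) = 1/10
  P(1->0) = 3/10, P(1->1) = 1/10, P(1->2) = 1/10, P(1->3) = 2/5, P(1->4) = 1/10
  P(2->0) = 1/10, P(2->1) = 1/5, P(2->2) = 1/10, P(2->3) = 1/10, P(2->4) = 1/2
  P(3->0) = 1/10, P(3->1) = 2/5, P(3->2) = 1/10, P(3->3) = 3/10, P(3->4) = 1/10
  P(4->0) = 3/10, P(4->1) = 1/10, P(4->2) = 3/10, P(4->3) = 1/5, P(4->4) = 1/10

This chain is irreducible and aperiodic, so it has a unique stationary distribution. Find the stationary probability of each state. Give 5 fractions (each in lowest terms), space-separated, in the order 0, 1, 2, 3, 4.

Answer: 541/2500 463/2500 201/1000 217/1000 451/2500

Derivation:
The stationary distribution satisfies pi = pi * P, i.e.:
  pi_0 = 3/10*pi_0 + 3/10*pi_1 + 1/10*pi_2 + 1/10*pi_3 + 3/10*pi_4
  pi_1 = 1/10*pi_0 + 1/10*pi_1 + 1/5*pi_2 + 2/5*pi_3 + 1/10*pi_4
  pi_2 = 2/5*pi_0 + 1/10*pi_1 + 1/10*pi_2 + 1/10*pi_3 + 3/10*pi_4
  pi_3 = 1/10*pi_0 + 2/5*pi_1 + 1/10*pi_2 + 3/10*pi_3 + 1/5*pi_4
  pi_4 = 1/10*pi_0 + 1/10*pi_1 + 1/2*pi_2 + 1/10*pi_3 + 1/10*pi_4
with normalization: pi_0 + pi_1 + pi_2 + pi_3 + pi_4 = 1.

Using the first 4 balance equations plus normalization, the linear system A*pi = b is:
  [-7/10, 3/10, 1/10, 1/10, 3/10] . pi = 0
  [1/10, -9/10, 1/5, 2/5, 1/10] . pi = 0
  [2/5, 1/10, -9/10, 1/10, 3/10] . pi = 0
  [1/10, 2/5, 1/10, -7/10, 1/5] . pi = 0
  [1, 1, 1, 1, 1] . pi = 1

Solving yields:
  pi_0 = 541/2500
  pi_1 = 463/2500
  pi_2 = 201/1000
  pi_3 = 217/1000
  pi_4 = 451/2500

Verification (pi * P):
  541/2500*3/10 + 463/2500*3/10 + 201/1000*1/10 + 217/1000*1/10 + 451/2500*3/10 = 541/2500 = pi_0  (ok)
  541/2500*1/10 + 463/2500*1/10 + 201/1000*1/5 + 217/1000*2/5 + 451/2500*1/10 = 463/2500 = pi_1  (ok)
  541/2500*2/5 + 463/2500*1/10 + 201/1000*1/10 + 217/1000*1/10 + 451/2500*3/10 = 201/1000 = pi_2  (ok)
  541/2500*1/10 + 463/2500*2/5 + 201/1000*1/10 + 217/1000*3/10 + 451/2500*1/5 = 217/1000 = pi_3  (ok)
  541/2500*1/10 + 463/2500*1/10 + 201/1000*1/2 + 217/1000*1/10 + 451/2500*1/10 = 451/2500 = pi_4  (ok)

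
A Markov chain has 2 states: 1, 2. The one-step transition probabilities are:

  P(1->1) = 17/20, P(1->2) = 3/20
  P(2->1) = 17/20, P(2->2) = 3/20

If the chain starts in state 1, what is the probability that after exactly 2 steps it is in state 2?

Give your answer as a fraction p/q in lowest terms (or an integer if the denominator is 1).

Computing P^2 by repeated multiplication:
P^1 =
  1: [17/20, 3/20]
  2: [17/20, 3/20]
P^2 =
  1: [17/20, 3/20]
  2: [17/20, 3/20]

(P^2)[1 -> 2] = 3/20

Answer: 3/20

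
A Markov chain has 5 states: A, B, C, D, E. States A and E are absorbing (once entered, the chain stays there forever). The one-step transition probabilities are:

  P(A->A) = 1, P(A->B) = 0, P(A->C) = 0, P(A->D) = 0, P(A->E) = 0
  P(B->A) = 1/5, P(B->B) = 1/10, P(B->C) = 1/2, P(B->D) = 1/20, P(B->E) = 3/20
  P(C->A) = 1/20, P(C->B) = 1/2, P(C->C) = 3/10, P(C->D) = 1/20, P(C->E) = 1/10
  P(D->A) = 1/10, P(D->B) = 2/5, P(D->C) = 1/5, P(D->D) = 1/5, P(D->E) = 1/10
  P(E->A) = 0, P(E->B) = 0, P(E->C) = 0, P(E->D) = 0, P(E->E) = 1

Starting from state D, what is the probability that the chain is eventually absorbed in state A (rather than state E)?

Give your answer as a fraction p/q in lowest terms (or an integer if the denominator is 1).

Let a_i = P(absorbed in A | start in state i).
Boundary conditions: a_A = 1, a_E = 0.
For each transient state i, a_i = sum_j P(i->j) * a_j:
  a_B = 1/5*a_A + 1/10*a_B + 1/2*a_C + 1/20*a_D + 3/20*a_E
  a_C = 1/20*a_A + 1/2*a_B + 3/10*a_C + 1/20*a_D + 1/10*a_E
  a_D = 1/10*a_A + 2/5*a_B + 1/5*a_C + 1/5*a_D + 1/10*a_E

Substituting a_A = 1 and a_E = 0, rearrange to (I - Q) a = r where r[i] = P(i -> A):
  [9/10, -1/2, -1/20] . (a_B, a_C, a_D) = 1/5
  [-1/2, 7/10, -1/20] . (a_B, a_C, a_D) = 1/20
  [-2/5, -1/5, 4/5] . (a_B, a_C, a_D) = 1/10

Solving yields:
  a_B = 39/76
  a_C = 9/19
  a_D = 1/2

Starting state is D, so the absorption probability is a_D = 1/2.

Answer: 1/2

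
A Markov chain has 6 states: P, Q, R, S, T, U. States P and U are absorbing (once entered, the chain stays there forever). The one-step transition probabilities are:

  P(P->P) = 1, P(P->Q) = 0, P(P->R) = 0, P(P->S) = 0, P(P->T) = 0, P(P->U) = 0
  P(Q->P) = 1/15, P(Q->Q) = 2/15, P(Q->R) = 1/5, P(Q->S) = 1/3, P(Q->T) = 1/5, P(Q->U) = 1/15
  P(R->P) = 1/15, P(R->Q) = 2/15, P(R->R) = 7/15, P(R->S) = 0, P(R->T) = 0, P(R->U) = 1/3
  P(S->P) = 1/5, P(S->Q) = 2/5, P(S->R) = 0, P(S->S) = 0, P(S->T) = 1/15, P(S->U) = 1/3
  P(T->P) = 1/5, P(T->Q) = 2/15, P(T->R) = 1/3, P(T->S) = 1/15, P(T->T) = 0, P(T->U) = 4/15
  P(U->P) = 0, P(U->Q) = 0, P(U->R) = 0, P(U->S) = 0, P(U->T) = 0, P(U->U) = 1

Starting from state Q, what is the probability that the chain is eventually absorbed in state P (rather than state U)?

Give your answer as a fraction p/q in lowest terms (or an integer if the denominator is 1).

Answer: 2893/8454

Derivation:
Let a_i = P(absorbed in P | start in state i).
Boundary conditions: a_P = 1, a_U = 0.
For each transient state i, a_i = sum_j P(i->j) * a_j:
  a_Q = 1/15*a_P + 2/15*a_Q + 1/5*a_R + 1/3*a_S + 1/5*a_T + 1/15*a_U
  a_R = 1/15*a_P + 2/15*a_Q + 7/15*a_R + 0*a_S + 0*a_T + 1/3*a_U
  a_S = 1/5*a_P + 2/5*a_Q + 0*a_R + 0*a_S + 1/15*a_T + 1/3*a_U
  a_T = 1/5*a_P + 2/15*a_Q + 1/3*a_R + 1/15*a_S + 0*a_T + 4/15*a_U

Substituting a_P = 1 and a_U = 0, rearrange to (I - Q) a = r where r[i] = P(i -> P):
  [13/15, -1/5, -1/3, -1/5] . (a_Q, a_R, a_S, a_T) = 1/15
  [-2/15, 8/15, 0, 0] . (a_Q, a_R, a_S, a_T) = 1/15
  [-2/5, 0, 1, -1/15] . (a_Q, a_R, a_S, a_T) = 1/5
  [-2/15, -1/3, -1/15, 1] . (a_Q, a_R, a_S, a_T) = 1/5

Solving yields:
  a_Q = 2893/8454
  a_R = 890/4227
  a_S = 6079/16908
  a_T = 1915/5636

Starting state is Q, so the absorption probability is a_Q = 2893/8454.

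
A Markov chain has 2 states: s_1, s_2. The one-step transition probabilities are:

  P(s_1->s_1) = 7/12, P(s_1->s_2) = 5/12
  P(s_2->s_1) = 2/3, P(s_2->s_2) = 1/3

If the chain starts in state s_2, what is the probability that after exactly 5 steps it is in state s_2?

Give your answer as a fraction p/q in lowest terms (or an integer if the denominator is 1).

Computing P^5 by repeated multiplication:
P^1 =
  s_1: [7/12, 5/12]
  s_2: [2/3, 1/3]
P^2 =
  s_1: [89/144, 55/144]
  s_2: [11/18, 7/18]
P^3 =
  s_1: [1063/1728, 665/1728]
  s_2: [133/216, 83/216]
P^4 =
  s_1: [12761/20736, 7975/20736]
  s_2: [1595/2592, 997/2592]
P^5 =
  s_1: [153127/248832, 95705/248832]
  s_2: [19141/31104, 11963/31104]

(P^5)[s_2 -> s_2] = 11963/31104

Answer: 11963/31104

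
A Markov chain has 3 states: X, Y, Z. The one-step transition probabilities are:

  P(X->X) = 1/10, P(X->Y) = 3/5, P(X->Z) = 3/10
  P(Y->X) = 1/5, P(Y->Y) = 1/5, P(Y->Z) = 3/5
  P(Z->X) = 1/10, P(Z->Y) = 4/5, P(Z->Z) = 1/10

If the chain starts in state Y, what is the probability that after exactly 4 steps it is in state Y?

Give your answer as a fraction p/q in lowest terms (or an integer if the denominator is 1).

Answer: 133/250

Derivation:
Computing P^4 by repeated multiplication:
P^1 =
  X: [1/10, 3/5, 3/10]
  Y: [1/5, 1/5, 3/5]
  Z: [1/10, 4/5, 1/10]
P^2 =
  X: [4/25, 21/50, 21/50]
  Y: [3/25, 16/25, 6/25]
  Z: [9/50, 3/10, 13/25]
P^3 =
  X: [71/500, 129/250, 171/500]
  Y: [41/250, 49/125, 111/250]
  Z: [13/100, 73/125, 143/500]
P^4 =
  X: [379/2500, 231/500, 483/1250]
  Y: [87/625, 133/250, 411/1250]
  Z: [99/625, 1059/2500, 209/500]

(P^4)[Y -> Y] = 133/250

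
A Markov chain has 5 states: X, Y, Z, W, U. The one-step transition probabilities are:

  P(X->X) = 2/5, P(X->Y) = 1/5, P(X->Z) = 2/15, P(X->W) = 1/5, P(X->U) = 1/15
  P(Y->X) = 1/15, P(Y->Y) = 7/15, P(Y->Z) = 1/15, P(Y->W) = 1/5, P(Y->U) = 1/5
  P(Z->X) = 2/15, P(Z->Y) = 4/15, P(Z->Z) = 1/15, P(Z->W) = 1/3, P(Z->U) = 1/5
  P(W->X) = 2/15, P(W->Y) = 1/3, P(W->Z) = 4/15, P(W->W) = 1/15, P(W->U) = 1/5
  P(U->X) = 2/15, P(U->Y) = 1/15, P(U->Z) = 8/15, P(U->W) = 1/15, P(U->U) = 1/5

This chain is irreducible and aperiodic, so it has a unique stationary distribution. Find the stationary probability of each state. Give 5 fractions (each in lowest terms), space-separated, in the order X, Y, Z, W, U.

The stationary distribution satisfies pi = pi * P, i.e.:
  pi_X = 2/5*pi_X + 1/15*pi_Y + 2/15*pi_Z + 2/15*pi_W + 2/15*pi_U
  pi_Y = 1/5*pi_X + 7/15*pi_Y + 4/15*pi_Z + 1/3*pi_W + 1/15*pi_U
  pi_Z = 2/15*pi_X + 1/15*pi_Y + 1/15*pi_Z + 4/15*pi_W + 8/15*pi_U
  pi_W = 1/5*pi_X + 1/5*pi_Y + 1/3*pi_Z + 1/15*pi_W + 1/15*pi_U
  pi_U = 1/15*pi_X + 1/5*pi_Y + 1/5*pi_Z + 1/5*pi_W + 1/5*pi_U
with normalization: pi_X + pi_Y + pi_Z + pi_W + pi_U = 1.

Using the first 4 balance equations plus normalization, the linear system A*pi = b is:
  [-3/5, 1/15, 2/15, 2/15, 2/15] . pi = 0
  [1/5, -8/15, 4/15, 1/3, 1/15] . pi = 0
  [2/15, 1/15, -14/15, 4/15, 8/15] . pi = 0
  [1/5, 1/5, 1/3, -14/15, 1/15] . pi = 0
  [1, 1, 1, 1, 1] . pi = 1

Solving yields:
  pi_X = 5868/37757
  pi_Y = 10966/37757
  pi_Z = 7415/37757
  pi_W = 6739/37757
  pi_U = 6769/37757

Verification (pi * P):
  5868/37757*2/5 + 10966/37757*1/15 + 7415/37757*2/15 + 6739/37757*2/15 + 6769/37757*2/15 = 5868/37757 = pi_X  (ok)
  5868/37757*1/5 + 10966/37757*7/15 + 7415/37757*4/15 + 6739/37757*1/3 + 6769/37757*1/15 = 10966/37757 = pi_Y  (ok)
  5868/37757*2/15 + 10966/37757*1/15 + 7415/37757*1/15 + 6739/37757*4/15 + 6769/37757*8/15 = 7415/37757 = pi_Z  (ok)
  5868/37757*1/5 + 10966/37757*1/5 + 7415/37757*1/3 + 6739/37757*1/15 + 6769/37757*1/15 = 6739/37757 = pi_W  (ok)
  5868/37757*1/15 + 10966/37757*1/5 + 7415/37757*1/5 + 6739/37757*1/5 + 6769/37757*1/5 = 6769/37757 = pi_U  (ok)

Answer: 5868/37757 10966/37757 7415/37757 6739/37757 6769/37757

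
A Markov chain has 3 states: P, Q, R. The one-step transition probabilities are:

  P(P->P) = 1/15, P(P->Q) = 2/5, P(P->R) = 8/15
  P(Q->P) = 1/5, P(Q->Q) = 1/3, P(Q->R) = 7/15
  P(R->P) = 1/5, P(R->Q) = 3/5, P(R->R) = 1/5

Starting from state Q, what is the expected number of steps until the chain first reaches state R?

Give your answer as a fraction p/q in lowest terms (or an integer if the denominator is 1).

Let h_i = expected steps to first reach R from state i.
Boundary: h_R = 0.
First-step equations for the other states:
  h_P = 1 + 1/15*h_P + 2/5*h_Q + 8/15*h_R
  h_Q = 1 + 1/5*h_P + 1/3*h_Q + 7/15*h_R

Substituting h_R = 0 and rearranging gives the linear system (I - Q) h = 1:
  [14/15, -2/5] . (h_P, h_Q) = 1
  [-1/5, 2/3] . (h_P, h_Q) = 1

Solving yields:
  h_P = 120/61
  h_Q = 255/122

Starting state is Q, so the expected hitting time is h_Q = 255/122.

Answer: 255/122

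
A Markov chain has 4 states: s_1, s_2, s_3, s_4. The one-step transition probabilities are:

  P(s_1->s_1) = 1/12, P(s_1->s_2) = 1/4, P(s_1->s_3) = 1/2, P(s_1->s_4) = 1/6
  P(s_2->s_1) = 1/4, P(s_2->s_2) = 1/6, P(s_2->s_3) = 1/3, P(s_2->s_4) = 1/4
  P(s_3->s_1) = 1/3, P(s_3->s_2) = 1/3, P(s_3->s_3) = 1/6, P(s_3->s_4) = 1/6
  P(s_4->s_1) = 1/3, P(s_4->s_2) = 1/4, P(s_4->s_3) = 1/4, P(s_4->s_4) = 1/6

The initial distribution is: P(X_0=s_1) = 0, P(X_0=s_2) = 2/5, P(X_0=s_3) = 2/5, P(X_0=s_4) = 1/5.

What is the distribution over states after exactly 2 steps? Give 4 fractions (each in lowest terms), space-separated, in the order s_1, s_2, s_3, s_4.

Propagating the distribution step by step (d_{t+1} = d_t * P):
d_0 = (s_1=0, s_2=2/5, s_3=2/5, s_4=1/5)
  d_1[s_1] = 0*1/12 + 2/5*1/4 + 2/5*1/3 + 1/5*1/3 = 3/10
  d_1[s_2] = 0*1/4 + 2/5*1/6 + 2/5*1/3 + 1/5*1/4 = 1/4
  d_1[s_3] = 0*1/2 + 2/5*1/3 + 2/5*1/6 + 1/5*1/4 = 1/4
  d_1[s_4] = 0*1/6 + 2/5*1/4 + 2/5*1/6 + 1/5*1/6 = 1/5
d_1 = (s_1=3/10, s_2=1/4, s_3=1/4, s_4=1/5)
  d_2[s_1] = 3/10*1/12 + 1/4*1/4 + 1/4*1/3 + 1/5*1/3 = 19/80
  d_2[s_2] = 3/10*1/4 + 1/4*1/6 + 1/4*1/3 + 1/5*1/4 = 1/4
  d_2[s_3] = 3/10*1/2 + 1/4*1/3 + 1/4*1/6 + 1/5*1/4 = 13/40
  d_2[s_4] = 3/10*1/6 + 1/4*1/4 + 1/4*1/6 + 1/5*1/6 = 3/16
d_2 = (s_1=19/80, s_2=1/4, s_3=13/40, s_4=3/16)

Answer: 19/80 1/4 13/40 3/16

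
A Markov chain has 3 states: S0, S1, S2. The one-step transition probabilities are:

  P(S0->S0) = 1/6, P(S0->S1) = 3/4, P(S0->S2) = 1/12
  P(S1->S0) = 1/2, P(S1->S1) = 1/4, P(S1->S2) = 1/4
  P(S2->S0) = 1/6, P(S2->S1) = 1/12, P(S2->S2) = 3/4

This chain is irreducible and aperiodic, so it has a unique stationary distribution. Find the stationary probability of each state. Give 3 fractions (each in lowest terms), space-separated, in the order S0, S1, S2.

The stationary distribution satisfies pi = pi * P, i.e.:
  pi_S0 = 1/6*pi_S0 + 1/2*pi_S1 + 1/6*pi_S2
  pi_S1 = 3/4*pi_S0 + 1/4*pi_S1 + 1/12*pi_S2
  pi_S2 = 1/12*pi_S0 + 1/4*pi_S1 + 3/4*pi_S2
with normalization: pi_S0 + pi_S1 + pi_S2 = 1.

Using the first 2 balance equations plus normalization, the linear system A*pi = b is:
  [-5/6, 1/2, 1/6] . pi = 0
  [3/4, -3/4, 1/12] . pi = 0
  [1, 1, 1] . pi = 1

Solving yields:
  pi_S0 = 3/11
  pi_S1 = 7/22
  pi_S2 = 9/22

Verification (pi * P):
  3/11*1/6 + 7/22*1/2 + 9/22*1/6 = 3/11 = pi_S0  (ok)
  3/11*3/4 + 7/22*1/4 + 9/22*1/12 = 7/22 = pi_S1  (ok)
  3/11*1/12 + 7/22*1/4 + 9/22*3/4 = 9/22 = pi_S2  (ok)

Answer: 3/11 7/22 9/22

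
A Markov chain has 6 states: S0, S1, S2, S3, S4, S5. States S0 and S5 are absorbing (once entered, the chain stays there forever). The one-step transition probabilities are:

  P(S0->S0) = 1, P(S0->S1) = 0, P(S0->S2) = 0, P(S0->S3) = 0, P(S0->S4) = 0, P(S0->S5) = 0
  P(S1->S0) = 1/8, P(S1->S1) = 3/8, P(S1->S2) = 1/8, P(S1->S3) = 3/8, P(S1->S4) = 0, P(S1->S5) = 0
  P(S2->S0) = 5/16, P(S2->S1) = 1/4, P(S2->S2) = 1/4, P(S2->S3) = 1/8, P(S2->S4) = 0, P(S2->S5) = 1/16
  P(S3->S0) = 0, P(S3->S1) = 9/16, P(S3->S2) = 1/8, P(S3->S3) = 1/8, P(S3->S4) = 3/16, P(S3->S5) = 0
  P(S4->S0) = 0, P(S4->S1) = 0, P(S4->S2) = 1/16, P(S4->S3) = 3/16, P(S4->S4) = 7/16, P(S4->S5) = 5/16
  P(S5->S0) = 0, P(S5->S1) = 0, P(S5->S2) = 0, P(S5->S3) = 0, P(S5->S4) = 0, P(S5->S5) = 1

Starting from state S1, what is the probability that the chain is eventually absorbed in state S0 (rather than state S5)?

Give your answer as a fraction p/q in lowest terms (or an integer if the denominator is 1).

Answer: 377/502

Derivation:
Let a_i = P(absorbed in S0 | start in state i).
Boundary conditions: a_S0 = 1, a_S5 = 0.
For each transient state i, a_i = sum_j P(i->j) * a_j:
  a_S1 = 1/8*a_S0 + 3/8*a_S1 + 1/8*a_S2 + 3/8*a_S3 + 0*a_S4 + 0*a_S5
  a_S2 = 5/16*a_S0 + 1/4*a_S1 + 1/4*a_S2 + 1/8*a_S3 + 0*a_S4 + 1/16*a_S5
  a_S3 = 0*a_S0 + 9/16*a_S1 + 1/8*a_S2 + 1/8*a_S3 + 3/16*a_S4 + 0*a_S5
  a_S4 = 0*a_S0 + 0*a_S1 + 1/16*a_S2 + 3/16*a_S3 + 7/16*a_S4 + 5/16*a_S5

Substituting a_S0 = 1 and a_S5 = 0, rearrange to (I - Q) a = r where r[i] = P(i -> S0):
  [5/8, -1/8, -3/8, 0] . (a_S1, a_S2, a_S3, a_S4) = 1/8
  [-1/4, 3/4, -1/8, 0] . (a_S1, a_S2, a_S3, a_S4) = 5/16
  [-9/16, -1/8, 7/8, -3/16] . (a_S1, a_S2, a_S3, a_S4) = 0
  [0, -1/16, -3/16, 9/16] . (a_S1, a_S2, a_S3, a_S4) = 0

Solving yields:
  a_S1 = 377/502
  a_S2 = 195/251
  a_S3 = 331/502
  a_S4 = 461/1506

Starting state is S1, so the absorption probability is a_S1 = 377/502.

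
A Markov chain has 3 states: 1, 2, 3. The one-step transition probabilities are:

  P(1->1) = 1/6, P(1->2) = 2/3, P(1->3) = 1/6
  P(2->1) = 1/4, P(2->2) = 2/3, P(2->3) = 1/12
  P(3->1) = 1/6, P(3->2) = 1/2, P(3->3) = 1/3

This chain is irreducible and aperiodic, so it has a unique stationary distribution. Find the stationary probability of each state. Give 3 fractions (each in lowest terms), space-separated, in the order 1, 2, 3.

The stationary distribution satisfies pi = pi * P, i.e.:
  pi_1 = 1/6*pi_1 + 1/4*pi_2 + 1/6*pi_3
  pi_2 = 2/3*pi_1 + 2/3*pi_2 + 1/2*pi_3
  pi_3 = 1/6*pi_1 + 1/12*pi_2 + 1/3*pi_3
with normalization: pi_1 + pi_2 + pi_3 = 1.

Using the first 2 balance equations plus normalization, the linear system A*pi = b is:
  [-5/6, 1/4, 1/6] . pi = 0
  [2/3, -1/3, 1/2] . pi = 0
  [1, 1, 1] . pi = 1

Solving yields:
  pi_1 = 13/59
  pi_2 = 38/59
  pi_3 = 8/59

Verification (pi * P):
  13/59*1/6 + 38/59*1/4 + 8/59*1/6 = 13/59 = pi_1  (ok)
  13/59*2/3 + 38/59*2/3 + 8/59*1/2 = 38/59 = pi_2  (ok)
  13/59*1/6 + 38/59*1/12 + 8/59*1/3 = 8/59 = pi_3  (ok)

Answer: 13/59 38/59 8/59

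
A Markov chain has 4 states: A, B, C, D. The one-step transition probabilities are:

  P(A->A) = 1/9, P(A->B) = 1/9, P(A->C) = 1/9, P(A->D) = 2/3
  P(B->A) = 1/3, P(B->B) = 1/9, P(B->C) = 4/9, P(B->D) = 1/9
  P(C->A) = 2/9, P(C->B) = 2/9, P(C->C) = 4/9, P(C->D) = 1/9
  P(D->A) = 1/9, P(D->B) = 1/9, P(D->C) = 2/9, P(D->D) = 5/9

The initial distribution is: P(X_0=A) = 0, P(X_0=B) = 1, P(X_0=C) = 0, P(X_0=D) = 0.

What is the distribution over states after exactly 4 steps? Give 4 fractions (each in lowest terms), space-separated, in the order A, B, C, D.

Answer: 388/2187 952/6561 1984/6561 2461/6561

Derivation:
Propagating the distribution step by step (d_{t+1} = d_t * P):
d_0 = (A=0, B=1, C=0, D=0)
  d_1[A] = 0*1/9 + 1*1/3 + 0*2/9 + 0*1/9 = 1/3
  d_1[B] = 0*1/9 + 1*1/9 + 0*2/9 + 0*1/9 = 1/9
  d_1[C] = 0*1/9 + 1*4/9 + 0*4/9 + 0*2/9 = 4/9
  d_1[D] = 0*2/3 + 1*1/9 + 0*1/9 + 0*5/9 = 1/9
d_1 = (A=1/3, B=1/9, C=4/9, D=1/9)
  d_2[A] = 1/3*1/9 + 1/9*1/3 + 4/9*2/9 + 1/9*1/9 = 5/27
  d_2[B] = 1/3*1/9 + 1/9*1/9 + 4/9*2/9 + 1/9*1/9 = 13/81
  d_2[C] = 1/3*1/9 + 1/9*4/9 + 4/9*4/9 + 1/9*2/9 = 25/81
  d_2[D] = 1/3*2/3 + 1/9*1/9 + 4/9*1/9 + 1/9*5/9 = 28/81
d_2 = (A=5/27, B=13/81, C=25/81, D=28/81)
  d_3[A] = 5/27*1/9 + 13/81*1/3 + 25/81*2/9 + 28/81*1/9 = 44/243
  d_3[B] = 5/27*1/9 + 13/81*1/9 + 25/81*2/9 + 28/81*1/9 = 106/729
  d_3[C] = 5/27*1/9 + 13/81*4/9 + 25/81*4/9 + 28/81*2/9 = 223/729
  d_3[D] = 5/27*2/3 + 13/81*1/9 + 25/81*1/9 + 28/81*5/9 = 268/729
d_3 = (A=44/243, B=106/729, C=223/729, D=268/729)
  d_4[A] = 44/243*1/9 + 106/729*1/3 + 223/729*2/9 + 268/729*1/9 = 388/2187
  d_4[B] = 44/243*1/9 + 106/729*1/9 + 223/729*2/9 + 268/729*1/9 = 952/6561
  d_4[C] = 44/243*1/9 + 106/729*4/9 + 223/729*4/9 + 268/729*2/9 = 1984/6561
  d_4[D] = 44/243*2/3 + 106/729*1/9 + 223/729*1/9 + 268/729*5/9 = 2461/6561
d_4 = (A=388/2187, B=952/6561, C=1984/6561, D=2461/6561)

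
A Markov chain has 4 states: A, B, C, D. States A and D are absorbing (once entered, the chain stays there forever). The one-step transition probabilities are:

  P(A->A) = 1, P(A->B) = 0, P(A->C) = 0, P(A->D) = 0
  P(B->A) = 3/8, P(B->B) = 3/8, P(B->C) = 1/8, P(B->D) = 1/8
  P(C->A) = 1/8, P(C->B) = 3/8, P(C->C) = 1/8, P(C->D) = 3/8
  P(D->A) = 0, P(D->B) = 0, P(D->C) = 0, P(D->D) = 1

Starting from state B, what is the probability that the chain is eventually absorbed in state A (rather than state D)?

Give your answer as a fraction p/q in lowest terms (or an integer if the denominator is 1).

Answer: 11/16

Derivation:
Let a_i = P(absorbed in A | start in state i).
Boundary conditions: a_A = 1, a_D = 0.
For each transient state i, a_i = sum_j P(i->j) * a_j:
  a_B = 3/8*a_A + 3/8*a_B + 1/8*a_C + 1/8*a_D
  a_C = 1/8*a_A + 3/8*a_B + 1/8*a_C + 3/8*a_D

Substituting a_A = 1 and a_D = 0, rearrange to (I - Q) a = r where r[i] = P(i -> A):
  [5/8, -1/8] . (a_B, a_C) = 3/8
  [-3/8, 7/8] . (a_B, a_C) = 1/8

Solving yields:
  a_B = 11/16
  a_C = 7/16

Starting state is B, so the absorption probability is a_B = 11/16.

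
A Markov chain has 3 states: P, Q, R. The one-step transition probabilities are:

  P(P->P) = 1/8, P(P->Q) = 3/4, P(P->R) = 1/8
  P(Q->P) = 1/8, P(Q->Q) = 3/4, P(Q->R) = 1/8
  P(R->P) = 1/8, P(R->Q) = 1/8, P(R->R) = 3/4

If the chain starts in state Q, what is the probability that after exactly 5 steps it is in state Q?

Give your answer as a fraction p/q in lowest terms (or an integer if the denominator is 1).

Computing P^5 by repeated multiplication:
P^1 =
  P: [1/8, 3/4, 1/8]
  Q: [1/8, 3/4, 1/8]
  R: [1/8, 1/8, 3/4]
P^2 =
  P: [1/8, 43/64, 13/64]
  Q: [1/8, 43/64, 13/64]
  R: [1/8, 9/32, 19/32]
P^3 =
  P: [1/8, 319/512, 129/512]
  Q: [1/8, 319/512, 129/512]
  R: [1/8, 97/256, 127/256]
P^4 =
  P: [1/8, 2427/4096, 1157/4096]
  Q: [1/8, 2427/4096, 1157/4096]
  R: [1/8, 901/2048, 891/2048]
P^5 =
  P: [1/8, 18791/32768, 9881/32768]
  Q: [1/8, 18791/32768, 9881/32768]
  R: [1/8, 7833/16384, 6503/16384]

(P^5)[Q -> Q] = 18791/32768

Answer: 18791/32768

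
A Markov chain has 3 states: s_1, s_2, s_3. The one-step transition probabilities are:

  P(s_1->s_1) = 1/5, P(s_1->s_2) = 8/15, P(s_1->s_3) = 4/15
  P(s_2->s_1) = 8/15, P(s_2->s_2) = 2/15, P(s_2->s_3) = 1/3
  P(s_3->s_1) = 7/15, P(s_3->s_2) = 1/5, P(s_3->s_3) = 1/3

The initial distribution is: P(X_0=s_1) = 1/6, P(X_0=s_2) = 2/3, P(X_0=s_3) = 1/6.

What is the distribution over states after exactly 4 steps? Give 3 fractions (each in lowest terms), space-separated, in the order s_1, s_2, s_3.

Propagating the distribution step by step (d_{t+1} = d_t * P):
d_0 = (s_1=1/6, s_2=2/3, s_3=1/6)
  d_1[s_1] = 1/6*1/5 + 2/3*8/15 + 1/6*7/15 = 7/15
  d_1[s_2] = 1/6*8/15 + 2/3*2/15 + 1/6*1/5 = 19/90
  d_1[s_3] = 1/6*4/15 + 2/3*1/3 + 1/6*1/3 = 29/90
d_1 = (s_1=7/15, s_2=19/90, s_3=29/90)
  d_2[s_1] = 7/15*1/5 + 19/90*8/15 + 29/90*7/15 = 481/1350
  d_2[s_2] = 7/15*8/15 + 19/90*2/15 + 29/90*1/5 = 461/1350
  d_2[s_3] = 7/15*4/15 + 19/90*1/3 + 29/90*1/3 = 68/225
d_2 = (s_1=481/1350, s_2=461/1350, s_3=68/225)
  d_3[s_1] = 481/1350*1/5 + 461/1350*8/15 + 68/225*7/15 = 7987/20250
  d_3[s_2] = 481/1350*8/15 + 461/1350*2/15 + 68/225*1/5 = 37/125
  d_3[s_3] = 481/1350*4/15 + 461/1350*1/3 + 68/225*1/3 = 6269/20250
d_3 = (s_1=7987/20250, s_2=37/125, s_3=6269/20250)
  d_4[s_1] = 7987/20250*1/5 + 37/125*8/15 + 6269/20250*7/15 = 57898/151875
  d_4[s_2] = 7987/20250*8/15 + 37/125*2/15 + 6269/20250*1/5 = 94691/303750
  d_4[s_3] = 7987/20250*4/15 + 37/125*1/3 + 6269/20250*1/3 = 93263/303750
d_4 = (s_1=57898/151875, s_2=94691/303750, s_3=93263/303750)

Answer: 57898/151875 94691/303750 93263/303750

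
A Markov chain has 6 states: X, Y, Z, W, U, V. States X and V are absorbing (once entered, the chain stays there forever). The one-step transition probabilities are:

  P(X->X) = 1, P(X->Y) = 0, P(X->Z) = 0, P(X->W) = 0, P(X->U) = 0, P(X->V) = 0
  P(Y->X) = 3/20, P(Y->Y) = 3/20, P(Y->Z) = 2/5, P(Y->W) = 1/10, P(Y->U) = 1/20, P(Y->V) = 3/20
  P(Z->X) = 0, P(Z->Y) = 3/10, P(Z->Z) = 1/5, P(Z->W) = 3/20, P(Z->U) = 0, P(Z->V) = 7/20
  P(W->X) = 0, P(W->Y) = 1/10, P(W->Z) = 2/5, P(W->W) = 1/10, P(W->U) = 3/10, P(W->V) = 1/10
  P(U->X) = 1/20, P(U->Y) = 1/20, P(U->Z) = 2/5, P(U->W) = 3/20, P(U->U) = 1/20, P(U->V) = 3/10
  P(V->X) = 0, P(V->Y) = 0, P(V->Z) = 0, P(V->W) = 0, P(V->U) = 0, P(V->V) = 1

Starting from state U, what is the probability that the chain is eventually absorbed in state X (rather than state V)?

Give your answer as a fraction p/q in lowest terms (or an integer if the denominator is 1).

Answer: 479/3506

Derivation:
Let a_i = P(absorbed in X | start in state i).
Boundary conditions: a_X = 1, a_V = 0.
For each transient state i, a_i = sum_j P(i->j) * a_j:
  a_Y = 3/20*a_X + 3/20*a_Y + 2/5*a_Z + 1/10*a_W + 1/20*a_U + 3/20*a_V
  a_Z = 0*a_X + 3/10*a_Y + 1/5*a_Z + 3/20*a_W + 0*a_U + 7/20*a_V
  a_W = 0*a_X + 1/10*a_Y + 2/5*a_Z + 1/10*a_W + 3/10*a_U + 1/10*a_V
  a_U = 1/20*a_X + 1/20*a_Y + 2/5*a_Z + 3/20*a_W + 1/20*a_U + 3/10*a_V

Substituting a_X = 1 and a_V = 0, rearrange to (I - Q) a = r where r[i] = P(i -> X):
  [17/20, -2/5, -1/10, -1/20] . (a_Y, a_Z, a_W, a_U) = 3/20
  [-3/10, 4/5, -3/20, 0] . (a_Y, a_Z, a_W, a_U) = 0
  [-1/10, -2/5, 9/10, -3/10] . (a_Y, a_Z, a_W, a_U) = 0
  [-1/20, -2/5, -3/20, 19/20] . (a_Y, a_Z, a_W, a_U) = 1/20

Solving yields:
  a_Y = 897/3506
  a_Z = 210/1753
  a_W = 223/1753
  a_U = 479/3506

Starting state is U, so the absorption probability is a_U = 479/3506.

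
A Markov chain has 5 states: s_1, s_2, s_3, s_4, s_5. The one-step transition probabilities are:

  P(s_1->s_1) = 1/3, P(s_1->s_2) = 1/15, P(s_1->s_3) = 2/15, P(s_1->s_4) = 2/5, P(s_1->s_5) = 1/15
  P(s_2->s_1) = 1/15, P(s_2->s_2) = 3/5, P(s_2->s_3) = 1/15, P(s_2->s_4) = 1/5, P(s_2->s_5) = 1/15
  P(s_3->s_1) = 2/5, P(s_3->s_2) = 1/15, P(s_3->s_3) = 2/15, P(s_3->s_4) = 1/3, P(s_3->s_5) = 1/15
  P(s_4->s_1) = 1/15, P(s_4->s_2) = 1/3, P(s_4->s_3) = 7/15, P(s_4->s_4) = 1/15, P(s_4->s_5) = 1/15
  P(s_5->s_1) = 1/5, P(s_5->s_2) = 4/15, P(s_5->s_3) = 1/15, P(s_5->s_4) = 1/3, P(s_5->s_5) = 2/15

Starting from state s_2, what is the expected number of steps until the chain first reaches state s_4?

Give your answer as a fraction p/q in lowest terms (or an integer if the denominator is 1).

Answer: 15645/3889

Derivation:
Let h_i = expected steps to first reach s_4 from state i.
Boundary: h_s_4 = 0.
First-step equations for the other states:
  h_s_1 = 1 + 1/3*h_s_1 + 1/15*h_s_2 + 2/15*h_s_3 + 2/5*h_s_4 + 1/15*h_s_5
  h_s_2 = 1 + 1/15*h_s_1 + 3/5*h_s_2 + 1/15*h_s_3 + 1/5*h_s_4 + 1/15*h_s_5
  h_s_3 = 1 + 2/5*h_s_1 + 1/15*h_s_2 + 2/15*h_s_3 + 1/3*h_s_4 + 1/15*h_s_5
  h_s_5 = 1 + 1/5*h_s_1 + 4/15*h_s_2 + 1/15*h_s_3 + 1/3*h_s_4 + 2/15*h_s_5

Substituting h_s_4 = 0 and rearranging gives the linear system (I - Q) h = 1:
  [2/3, -1/15, -2/15, -1/15] . (h_s_1, h_s_2, h_s_3, h_s_5) = 1
  [-1/15, 2/5, -1/15, -1/15] . (h_s_1, h_s_2, h_s_3, h_s_5) = 1
  [-2/5, -1/15, 13/15, -1/15] . (h_s_1, h_s_2, h_s_3, h_s_5) = 1
  [-1/5, -4/15, -1/15, 13/15] . (h_s_1, h_s_2, h_s_3, h_s_5) = 1

Solving yields:
  h_s_1 = 11025/3889
  h_s_2 = 15645/3889
  h_s_3 = 11760/3889
  h_s_5 = 12750/3889

Starting state is s_2, so the expected hitting time is h_s_2 = 15645/3889.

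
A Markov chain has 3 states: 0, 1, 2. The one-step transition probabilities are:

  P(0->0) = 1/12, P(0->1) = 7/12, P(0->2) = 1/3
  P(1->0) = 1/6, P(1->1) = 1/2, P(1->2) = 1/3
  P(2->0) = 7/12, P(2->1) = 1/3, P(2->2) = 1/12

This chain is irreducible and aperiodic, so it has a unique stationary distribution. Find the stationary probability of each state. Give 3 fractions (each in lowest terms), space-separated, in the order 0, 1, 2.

Answer: 10/39 31/65 4/15

Derivation:
The stationary distribution satisfies pi = pi * P, i.e.:
  pi_0 = 1/12*pi_0 + 1/6*pi_1 + 7/12*pi_2
  pi_1 = 7/12*pi_0 + 1/2*pi_1 + 1/3*pi_2
  pi_2 = 1/3*pi_0 + 1/3*pi_1 + 1/12*pi_2
with normalization: pi_0 + pi_1 + pi_2 = 1.

Using the first 2 balance equations plus normalization, the linear system A*pi = b is:
  [-11/12, 1/6, 7/12] . pi = 0
  [7/12, -1/2, 1/3] . pi = 0
  [1, 1, 1] . pi = 1

Solving yields:
  pi_0 = 10/39
  pi_1 = 31/65
  pi_2 = 4/15

Verification (pi * P):
  10/39*1/12 + 31/65*1/6 + 4/15*7/12 = 10/39 = pi_0  (ok)
  10/39*7/12 + 31/65*1/2 + 4/15*1/3 = 31/65 = pi_1  (ok)
  10/39*1/3 + 31/65*1/3 + 4/15*1/12 = 4/15 = pi_2  (ok)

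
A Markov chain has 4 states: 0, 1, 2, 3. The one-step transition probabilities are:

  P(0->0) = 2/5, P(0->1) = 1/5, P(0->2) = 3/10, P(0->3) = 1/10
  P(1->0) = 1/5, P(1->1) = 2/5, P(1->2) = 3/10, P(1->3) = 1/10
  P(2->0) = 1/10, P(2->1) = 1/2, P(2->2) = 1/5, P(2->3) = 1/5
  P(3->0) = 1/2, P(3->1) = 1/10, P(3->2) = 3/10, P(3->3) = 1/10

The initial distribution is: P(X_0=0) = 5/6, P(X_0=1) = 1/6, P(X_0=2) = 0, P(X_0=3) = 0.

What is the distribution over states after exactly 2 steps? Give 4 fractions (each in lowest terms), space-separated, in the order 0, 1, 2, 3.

Answer: 41/150 49/150 27/100 13/100

Derivation:
Propagating the distribution step by step (d_{t+1} = d_t * P):
d_0 = (0=5/6, 1=1/6, 2=0, 3=0)
  d_1[0] = 5/6*2/5 + 1/6*1/5 + 0*1/10 + 0*1/2 = 11/30
  d_1[1] = 5/6*1/5 + 1/6*2/5 + 0*1/2 + 0*1/10 = 7/30
  d_1[2] = 5/6*3/10 + 1/6*3/10 + 0*1/5 + 0*3/10 = 3/10
  d_1[3] = 5/6*1/10 + 1/6*1/10 + 0*1/5 + 0*1/10 = 1/10
d_1 = (0=11/30, 1=7/30, 2=3/10, 3=1/10)
  d_2[0] = 11/30*2/5 + 7/30*1/5 + 3/10*1/10 + 1/10*1/2 = 41/150
  d_2[1] = 11/30*1/5 + 7/30*2/5 + 3/10*1/2 + 1/10*1/10 = 49/150
  d_2[2] = 11/30*3/10 + 7/30*3/10 + 3/10*1/5 + 1/10*3/10 = 27/100
  d_2[3] = 11/30*1/10 + 7/30*1/10 + 3/10*1/5 + 1/10*1/10 = 13/100
d_2 = (0=41/150, 1=49/150, 2=27/100, 3=13/100)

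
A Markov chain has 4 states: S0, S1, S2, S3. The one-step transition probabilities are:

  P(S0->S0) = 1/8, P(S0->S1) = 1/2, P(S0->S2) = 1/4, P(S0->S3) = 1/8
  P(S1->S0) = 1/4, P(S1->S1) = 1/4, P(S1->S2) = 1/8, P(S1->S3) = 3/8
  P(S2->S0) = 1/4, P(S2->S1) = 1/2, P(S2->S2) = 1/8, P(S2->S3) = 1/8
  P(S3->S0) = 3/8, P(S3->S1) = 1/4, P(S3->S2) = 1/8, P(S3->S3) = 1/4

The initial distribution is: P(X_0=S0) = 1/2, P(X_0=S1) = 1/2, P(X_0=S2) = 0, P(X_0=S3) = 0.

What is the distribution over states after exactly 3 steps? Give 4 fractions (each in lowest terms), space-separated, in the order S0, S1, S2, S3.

Answer: 255/1024 45/128 161/1024 31/128

Derivation:
Propagating the distribution step by step (d_{t+1} = d_t * P):
d_0 = (S0=1/2, S1=1/2, S2=0, S3=0)
  d_1[S0] = 1/2*1/8 + 1/2*1/4 + 0*1/4 + 0*3/8 = 3/16
  d_1[S1] = 1/2*1/2 + 1/2*1/4 + 0*1/2 + 0*1/4 = 3/8
  d_1[S2] = 1/2*1/4 + 1/2*1/8 + 0*1/8 + 0*1/8 = 3/16
  d_1[S3] = 1/2*1/8 + 1/2*3/8 + 0*1/8 + 0*1/4 = 1/4
d_1 = (S0=3/16, S1=3/8, S2=3/16, S3=1/4)
  d_2[S0] = 3/16*1/8 + 3/8*1/4 + 3/16*1/4 + 1/4*3/8 = 33/128
  d_2[S1] = 3/16*1/2 + 3/8*1/4 + 3/16*1/2 + 1/4*1/4 = 11/32
  d_2[S2] = 3/16*1/4 + 3/8*1/8 + 3/16*1/8 + 1/4*1/8 = 19/128
  d_2[S3] = 3/16*1/8 + 3/8*3/8 + 3/16*1/8 + 1/4*1/4 = 1/4
d_2 = (S0=33/128, S1=11/32, S2=19/128, S3=1/4)
  d_3[S0] = 33/128*1/8 + 11/32*1/4 + 19/128*1/4 + 1/4*3/8 = 255/1024
  d_3[S1] = 33/128*1/2 + 11/32*1/4 + 19/128*1/2 + 1/4*1/4 = 45/128
  d_3[S2] = 33/128*1/4 + 11/32*1/8 + 19/128*1/8 + 1/4*1/8 = 161/1024
  d_3[S3] = 33/128*1/8 + 11/32*3/8 + 19/128*1/8 + 1/4*1/4 = 31/128
d_3 = (S0=255/1024, S1=45/128, S2=161/1024, S3=31/128)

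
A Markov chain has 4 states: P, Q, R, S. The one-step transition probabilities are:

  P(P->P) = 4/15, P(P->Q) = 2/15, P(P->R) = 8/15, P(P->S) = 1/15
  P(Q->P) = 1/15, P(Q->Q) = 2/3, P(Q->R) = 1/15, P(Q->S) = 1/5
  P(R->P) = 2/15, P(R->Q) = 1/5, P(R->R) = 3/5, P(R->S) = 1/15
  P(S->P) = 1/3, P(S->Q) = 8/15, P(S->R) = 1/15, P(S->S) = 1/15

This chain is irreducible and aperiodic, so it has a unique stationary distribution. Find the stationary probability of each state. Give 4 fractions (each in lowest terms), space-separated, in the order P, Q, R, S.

The stationary distribution satisfies pi = pi * P, i.e.:
  pi_P = 4/15*pi_P + 1/15*pi_Q + 2/15*pi_R + 1/3*pi_S
  pi_Q = 2/15*pi_P + 2/3*pi_Q + 1/5*pi_R + 8/15*pi_S
  pi_R = 8/15*pi_P + 1/15*pi_Q + 3/5*pi_R + 1/15*pi_S
  pi_S = 1/15*pi_P + 1/5*pi_Q + 1/15*pi_R + 1/15*pi_S
with normalization: pi_P + pi_Q + pi_R + pi_S = 1.

Using the first 3 balance equations plus normalization, the linear system A*pi = b is:
  [-11/15, 1/15, 2/15, 1/3] . pi = 0
  [2/15, -1/3, 1/5, 8/15] . pi = 0
  [8/15, 1/15, -2/5, 1/15] . pi = 0
  [1, 1, 1, 1] . pi = 1

Solving yields:
  pi_P = 212/1421
  pi_Q = 617/1421
  pi_R = 415/1421
  pi_S = 177/1421

Verification (pi * P):
  212/1421*4/15 + 617/1421*1/15 + 415/1421*2/15 + 177/1421*1/3 = 212/1421 = pi_P  (ok)
  212/1421*2/15 + 617/1421*2/3 + 415/1421*1/5 + 177/1421*8/15 = 617/1421 = pi_Q  (ok)
  212/1421*8/15 + 617/1421*1/15 + 415/1421*3/5 + 177/1421*1/15 = 415/1421 = pi_R  (ok)
  212/1421*1/15 + 617/1421*1/5 + 415/1421*1/15 + 177/1421*1/15 = 177/1421 = pi_S  (ok)

Answer: 212/1421 617/1421 415/1421 177/1421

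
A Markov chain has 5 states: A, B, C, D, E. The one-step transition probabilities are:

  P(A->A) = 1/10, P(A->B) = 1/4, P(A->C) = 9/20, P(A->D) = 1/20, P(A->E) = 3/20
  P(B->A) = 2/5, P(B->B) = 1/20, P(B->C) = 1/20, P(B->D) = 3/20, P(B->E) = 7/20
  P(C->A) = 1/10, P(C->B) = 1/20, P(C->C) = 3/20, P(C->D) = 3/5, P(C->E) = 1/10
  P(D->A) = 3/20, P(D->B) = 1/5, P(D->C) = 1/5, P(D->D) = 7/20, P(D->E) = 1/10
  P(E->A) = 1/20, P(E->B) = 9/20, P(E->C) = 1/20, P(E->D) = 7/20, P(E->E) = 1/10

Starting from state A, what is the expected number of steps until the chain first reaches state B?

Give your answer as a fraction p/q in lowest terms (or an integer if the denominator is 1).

Let h_i = expected steps to first reach B from state i.
Boundary: h_B = 0.
First-step equations for the other states:
  h_A = 1 + 1/10*h_A + 1/4*h_B + 9/20*h_C + 1/20*h_D + 3/20*h_E
  h_C = 1 + 1/10*h_A + 1/20*h_B + 3/20*h_C + 3/5*h_D + 1/10*h_E
  h_D = 1 + 3/20*h_A + 1/5*h_B + 1/5*h_C + 7/20*h_D + 1/10*h_E
  h_E = 1 + 1/20*h_A + 9/20*h_B + 1/20*h_C + 7/20*h_D + 1/10*h_E

Substituting h_B = 0 and rearranging gives the linear system (I - Q) h = 1:
  [9/10, -9/20, -1/20, -3/20] . (h_A, h_C, h_D, h_E) = 1
  [-1/10, 17/20, -3/5, -1/10] . (h_A, h_C, h_D, h_E) = 1
  [-3/20, -1/5, 13/20, -1/10] . (h_A, h_C, h_D, h_E) = 1
  [-1/20, -1/20, -7/20, 9/10] . (h_A, h_C, h_D, h_E) = 1

Solving yields:
  h_A = 87250/18097
  h_C = 102500/18097
  h_D = 89590/18097
  h_E = 65490/18097

Starting state is A, so the expected hitting time is h_A = 87250/18097.

Answer: 87250/18097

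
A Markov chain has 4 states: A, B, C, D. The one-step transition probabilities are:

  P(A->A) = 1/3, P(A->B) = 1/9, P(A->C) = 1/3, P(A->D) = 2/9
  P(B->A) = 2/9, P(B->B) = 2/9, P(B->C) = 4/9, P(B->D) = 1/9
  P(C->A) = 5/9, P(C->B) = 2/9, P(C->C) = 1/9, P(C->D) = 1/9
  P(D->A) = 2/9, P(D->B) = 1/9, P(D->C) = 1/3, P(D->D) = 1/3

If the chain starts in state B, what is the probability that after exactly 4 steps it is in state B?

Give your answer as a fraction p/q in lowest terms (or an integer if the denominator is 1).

Computing P^4 by repeated multiplication:
P^1 =
  A: [1/3, 1/9, 1/3, 2/9]
  B: [2/9, 2/9, 4/9, 1/9]
  C: [5/9, 2/9, 1/9, 1/9]
  D: [2/9, 1/9, 1/3, 1/3]
P^2 =
  A: [10/27, 13/81, 22/81, 16/81]
  B: [32/81, 5/27, 7/27, 13/81]
  C: [26/81, 4/27, 1/3, 16/81]
  D: [29/81, 13/81, 22/81, 17/81]
P^3 =
  A: [86/243, 116/729, 212/729, 143/729]
  B: [257/729, 13/81, 8/27, 139/729]
  C: [269/729, 40/243, 67/243, 139/729]
  D: [257/729, 116/729, 212/729, 16/81]
P^4 =
  A: [784/2187, 1057/6561, 1879/6561, 1273/6561]
  B: [2363/6561, 118/729, 208/729, 1264/6561]
  C: [2330/6561, 350/2187, 635/2187, 1276/6561]
  D: [2351/6561, 1057/6561, 1879/6561, 1274/6561]

(P^4)[B -> B] = 118/729

Answer: 118/729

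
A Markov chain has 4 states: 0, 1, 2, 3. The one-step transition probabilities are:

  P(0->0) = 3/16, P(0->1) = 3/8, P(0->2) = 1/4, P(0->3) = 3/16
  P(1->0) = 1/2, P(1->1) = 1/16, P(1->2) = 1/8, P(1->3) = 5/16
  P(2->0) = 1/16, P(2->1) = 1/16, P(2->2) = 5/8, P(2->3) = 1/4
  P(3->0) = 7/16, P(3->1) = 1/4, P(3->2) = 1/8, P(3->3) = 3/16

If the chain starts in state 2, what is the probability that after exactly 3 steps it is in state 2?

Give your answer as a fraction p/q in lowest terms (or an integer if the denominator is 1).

Computing P^3 by repeated multiplication:
P^1 =
  0: [3/16, 3/8, 1/4, 3/16]
  1: [1/2, 1/16, 1/8, 5/16]
  2: [1/16, 1/16, 5/8, 1/4]
  3: [7/16, 1/4, 1/8, 3/16]
P^2 =
  0: [41/128, 5/32, 35/128, 1/4]
  1: [69/256, 71/256, 1/4, 13/64]
  2: [49/256, 33/256, 57/128, 15/64]
  3: [19/64, 15/64, 31/128, 29/128]
P^3 =
  0: [271/1024, 429/2048, 309/1024, 459/2048]
  1: [1203/4096, 757/4096, 581/2048, 487/2048]
  2: [945/4096, 681/4096, 761/2048, 237/1024]
  3: [147/512, 405/2048, 145/512, 475/2048]

(P^3)[2 -> 2] = 761/2048

Answer: 761/2048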